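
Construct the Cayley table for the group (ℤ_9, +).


Elements: {0, 1, 2, 3, 4, 5, 6, 7, 8}
Operation: addition mod 9
Entry (a, b) = (a + b) mod 9

Cayley table:
  | 0 | 1 | 2 | 3 | 4 | 5 | 6 | 7 | 8
0 | 0 | 1 | 2 | 3 | 4 | 5 | 6 | 7 | 8
1 | 1 | 2 | 3 | 4 | 5 | 6 | 7 | 8 | 0
2 | 2 | 3 | 4 | 5 | 6 | 7 | 8 | 0 | 1
3 | 3 | 4 | 5 | 6 | 7 | 8 | 0 | 1 | 2
4 | 4 | 5 | 6 | 7 | 8 | 0 | 1 | 2 | 3
5 | 5 | 6 | 7 | 8 | 0 | 1 | 2 | 3 | 4
6 | 6 | 7 | 8 | 0 | 1 | 2 | 3 | 4 | 5
7 | 7 | 8 | 0 | 1 | 2 | 3 | 4 | 5 | 6
8 | 8 | 0 | 1 | 2 | 3 | 4 | 5 | 6 | 7


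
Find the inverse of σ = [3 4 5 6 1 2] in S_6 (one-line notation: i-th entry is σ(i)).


To find σ⁻¹, swap domain and range:
σ(1) = 3 → σ⁻¹(3) = 1
σ(2) = 4 → σ⁻¹(4) = 2
σ(3) = 5 → σ⁻¹(5) = 3
σ(4) = 6 → σ⁻¹(6) = 4
σ(5) = 1 → σ⁻¹(1) = 5
σ(6) = 2 → σ⁻¹(2) = 6

σ⁻¹ = [5 6 1 2 3 4]


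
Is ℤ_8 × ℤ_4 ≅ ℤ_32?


Comparing ℤ_8 × ℤ_4 and ℤ_32:
gcd(8,4) = 4 ≠ 1. Max element order in ℤ_8×ℤ_4 is lcm(8,4) = 8 < 32, so it has no element of order 32

No, ℤ_8 × ℤ_4 ≇ ℤ_32


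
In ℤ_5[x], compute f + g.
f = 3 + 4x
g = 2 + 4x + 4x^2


Add coefficients mod 5:
x^0: 3 + 2 = 0 (mod 5)
x^1: 4 + 4 = 3 (mod 5)
x^2: 0 + 4 = 4 (mod 5)
Result: 3x + 4x^2

f + g = 3x + 4x^2


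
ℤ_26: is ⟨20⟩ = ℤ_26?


g generates ℤ_n iff gcd(g, n) = 1
gcd(20, 26) = 2
Since gcd = 2 ≠ 1, ⟨20⟩ has order 13 < 26, so 20 is not a generator.

No, 20 does not generate ℤ_26


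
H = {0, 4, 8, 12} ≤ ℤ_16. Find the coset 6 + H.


6 + H = {6 + h (mod 16) : h ∈ H}
6+0=6, 6+4=10, 6+8=14, 6+12=2
6 + H = {2, 6, 10, 14} = 2 + H

6 + H = {2, 6, 10, 14}


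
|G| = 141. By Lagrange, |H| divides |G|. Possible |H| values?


Lagrange's theorem: |H| divides |G|
|G| = 141
Divisors of 141: 1, 3, 47, 141

Possible subgroup orders: {1, 3, 47, 141}


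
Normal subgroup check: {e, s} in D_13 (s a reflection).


H = {e, s} in D_13 (s a reflection)
r·s·r⁻¹ = sr⁻² ≠ s for n ≥ 3, so {e, s} is not closed under conjugation

No, not a normal subgroup


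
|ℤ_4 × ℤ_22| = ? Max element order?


|ℤ_4 × ℤ_22| = 4 × 22 = 88
Max element order = lcm(4,22) = 44
Cyclic? No (gcd=2)

|ℤ_4×ℤ_22| = 88, max element order = 44


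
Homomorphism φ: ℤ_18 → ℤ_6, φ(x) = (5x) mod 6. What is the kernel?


Kernel = preimage of identity
ker(φ) = {x ∈ ℤ_18 : 5x ≡ 0 (mod 6)}. Since 6 | 18, φ is well-defined. The kernel is the cyclic subgroup ⟨6⟩ of ℤ_18 (order 3), i.e. {0, 6, 12}

ker(φ) = {0, 6, 12}


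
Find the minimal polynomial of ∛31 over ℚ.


∛31 satisfies x³ - 31 = 0, irreducible over ℚ (no rational root; 31 is not a perfect cube)

Minimal polynomial: x³ - 31


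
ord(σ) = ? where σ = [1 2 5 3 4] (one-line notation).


Cycle decomposition: (3 5 4)
Cycle lengths: 3
Order = lcm(3) = 3

ord(σ) = 3


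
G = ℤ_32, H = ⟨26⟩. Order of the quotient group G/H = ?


|⟨26⟩| = n / gcd(26, 32) = 32 / 2 = 16
H is normal (ℤ_32 is abelian).
|G/H| = |G| / |H| = 32 / 16 = 2

|G/H| = 2


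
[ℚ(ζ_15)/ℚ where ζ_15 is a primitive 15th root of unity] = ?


[ℚ(ζ_n):ℚ] = deg Φ_n(x) = φ(n). Here φ(15) = 8

[ℚ(ζ_15)/ℚ where ζ_15 is a primitive 15th root of unity] = 8


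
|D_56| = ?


|D_n| = 2n (n rotations and n reflections)
|D_56| = 2×56 = 112

|D_56| = 112


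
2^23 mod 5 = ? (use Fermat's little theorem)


Fermat's little theorem: if p is prime and gcd(a,p)=1, then a^(p-1) ≡ 1 (mod p)
p = 5 is prime, gcd(2,5) = 1
Reduce exponent: 23 mod 4 = 3
So 2^23 ≡ 2^3 (mod 5)
2^3 mod 5 = 3

2^23 ≡ 3 (mod 5)


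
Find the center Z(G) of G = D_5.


Z(G) = {g ∈ G | gx = xg for all x ∈ G}
For odd n, Z(D_n) = {e}: no nontrivial rotation commutes with all reflections

Z(D_5) = {e}


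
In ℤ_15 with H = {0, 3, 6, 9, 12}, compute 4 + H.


4 + H = {4 + h (mod 15) : h ∈ H}
4+0=4, 4+3=7, 4+6=10, 4+9=13, 4+12=1
4 + H = {1, 4, 7, 10, 13} = 1 + H

4 + H = {1, 4, 7, 10, 13}


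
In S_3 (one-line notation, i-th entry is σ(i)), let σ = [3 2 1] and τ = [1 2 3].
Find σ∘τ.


σ∘τ: apply τ first, then σ
1 →τ 1 →σ 3
2 →τ 2 →σ 2
3 →τ 3 →σ 1

σ∘τ = [3 2 1]


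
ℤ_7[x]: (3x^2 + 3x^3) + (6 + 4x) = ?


Add coefficients mod 7:
x^0: 0 + 6 = 6 (mod 7)
x^1: 0 + 4 = 4 (mod 7)
x^2: 3 + 0 = 3 (mod 7)
x^3: 3 + 0 = 3 (mod 7)
Result: 6 + 4x + 3x^2 + 3x^3

f + g = 6 + 4x + 3x^2 + 3x^3


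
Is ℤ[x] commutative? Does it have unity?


Polynomial ring over ℤ (an integral domain) is a commutative integral domain with unity 1
Commutative: Yes
Integral domain: Yes
Has unity: Yes

ℤ[x]: Commutative=Yes, Unity=Yes


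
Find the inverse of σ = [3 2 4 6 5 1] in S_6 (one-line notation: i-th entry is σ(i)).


To find σ⁻¹, swap domain and range:
σ(1) = 3 → σ⁻¹(3) = 1
σ(2) = 2 → σ⁻¹(2) = 2
σ(3) = 4 → σ⁻¹(4) = 3
σ(4) = 6 → σ⁻¹(6) = 4
σ(5) = 5 → σ⁻¹(5) = 5
σ(6) = 1 → σ⁻¹(1) = 6

σ⁻¹ = [6 2 1 3 5 4]


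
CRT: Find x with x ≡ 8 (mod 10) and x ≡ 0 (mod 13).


m₁ = 10, m₂ = 13, gcd = 1, so CRT applies. M = m₁·m₂ = 130
Let M₁ = M/m₁ = 13, M₂ = M/m₂ = 10
Find y₁ ≡ M₁⁻¹ (mod m₁): 13⁻¹ ≡ 7 (mod 10)
Find y₂ ≡ M₂⁻¹ (mod m₂): 10⁻¹ ≡ 4 (mod 13)
x = a₁·M₁·y₁ + a₂·M₂·y₂ = 8·13·7 + 0·10·4 = 728
Reduce mod 130: x ≡ 78
Check: 78 mod 10 = 8 ✓, 78 mod 13 = 0 ✓

x ≡ 78 (mod 130)


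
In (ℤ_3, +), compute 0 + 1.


Operation: addition mod 3
0 + 1 = (a + b) mod 3 with a = 0, b = 1

0 + 1 = 1


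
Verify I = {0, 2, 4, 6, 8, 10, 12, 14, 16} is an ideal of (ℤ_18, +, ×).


Check ideal conditions for I = {0, 2, 4, 6, 8, 10, 12, 14, 16} in ℤ_18:
(1) I is an additive subgroup? Yes
(2) For r ∈ ℤ_18 and a ∈ I: r·a ∈ I? Yes

Yes, I is an ideal of ℤ_18


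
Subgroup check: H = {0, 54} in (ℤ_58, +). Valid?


Subgroup test for H = {0, 54} in (ℤ_58, +):
(1) 0 ∈ H? Yes
(2) Closure: for all a,b ∈ H, (a+b) mod 58 ∈ H? No  [counterexample: 54 + 54 = 50 ∉ H]
(3) Inverses: for all a ∈ H, -a mod 58 ∈ H? No

No, H is not a subgroup of ℤ_58


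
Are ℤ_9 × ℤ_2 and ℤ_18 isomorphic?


Comparing ℤ_9 × ℤ_2 and ℤ_18:
gcd(9,2) = 1, so ℤ_9 × ℤ_2 ≅ ℤ_18 (CRT)

Yes, ℤ_9 × ℤ_2 ≅ ℤ_18


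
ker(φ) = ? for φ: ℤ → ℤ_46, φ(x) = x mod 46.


Kernel = preimage of identity
ker(φ) = {x ∈ ℤ : x ≡ 0 (mod 46)} = 46ℤ = {0, ±46, ±92, ...}

ker(φ) = 46ℤ


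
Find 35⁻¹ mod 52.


Use the extended Euclidean algorithm to write 1 = 35·s + 52·t; then s mod 52 is the inverse.
Euclidean algorithm:
  35 = 0·52 + 35
  52 = 1·35 + 17
  35 = 2·17 + 1
  17 = 17·1 + 0
gcd(35,52) = 1
Back-substitution gives: 35·(3) + 52·(-2) = 1
So 35⁻¹ ≡ 3 ≡ 3 (mod 52)
Check: 35 × 3 = 105 ≡ 1 (mod 52) ✓

35⁻¹ ≡ 3 (mod 52)


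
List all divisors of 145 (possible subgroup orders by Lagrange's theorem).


Lagrange's theorem: |H| divides |G|
|G| = 145
Divisors of 145: 1, 5, 29, 145

Possible subgroup orders: {1, 5, 29, 145}


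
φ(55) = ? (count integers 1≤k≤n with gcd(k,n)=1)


Factor n: 55 = 5 × 11
φ(n) = n · ∏(1 - 1/p) over distinct primes p | n
φ(55) = 55 · (1 - 1/5) · (1 - 1/11) = 40

φ(55) = 40


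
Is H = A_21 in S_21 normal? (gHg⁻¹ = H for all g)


H = A_21 in S_21
A_21 has index 2 in S_21, and every subgroup of index 2 is normal

Yes, normal subgroup


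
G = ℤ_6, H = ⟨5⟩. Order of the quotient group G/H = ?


|⟨5⟩| = n / gcd(5, 6) = 6 / 1 = 6
H is normal (ℤ_6 is abelian).
|G/H| = |G| / |H| = 6 / 6 = 1

|G/H| = 1


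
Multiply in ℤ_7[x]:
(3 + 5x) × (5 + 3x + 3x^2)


Expand and collect like terms; reduce coefficients mod 7:
x^0: 3·5 = 15 ≡ 1 (mod 7)
x^1: 3·3 + 5·5 = 34 ≡ 6 (mod 7)
x^2: 3·3 + 5·3 = 24 ≡ 3 (mod 7)
x^3: 5·3 = 15 ≡ 1 (mod 7)
Result: 1 + 6x + 3x^2 + x^3

f · g = 1 + 6x + 3x^2 + x^3


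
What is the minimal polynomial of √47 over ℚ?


√47 satisfies x² - 47 = 0, irreducible over ℚ since 47 is squarefree

Minimal polynomial: x² - 47


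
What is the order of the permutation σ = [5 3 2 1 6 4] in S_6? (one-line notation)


Cycle decomposition: (1 5 6 4) (2 3)
Cycle lengths: 4, 2
Order = lcm(4, 2) = 4

ord(σ) = 4


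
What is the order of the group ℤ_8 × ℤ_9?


|A × B| = |A| · |B|
|ℤ_8 × ℤ_9| = 8 × 9 = 72

|ℤ_8 × ℤ_9| = 72


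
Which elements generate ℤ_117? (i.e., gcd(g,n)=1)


g generates ℤ_n iff gcd(g,n) = 1
Prime factors of 117: 3, 13
Generators are g ∈ {1,...,116} not divisible by any of these primes.
Generators: {1, 2, 4, 5, 7, 8, 10, 11, 14, 16, 17, 19, 20, 22, 23, 25, 28, 29, 31, 32, 34, 35, 37, 38, 40, 41, 43, 44, 46, 47, 49, 50, 53, 55, 56, 58, 59, 61, 62, 64, 67, 68, 70, 71, 73, 74, 76, 77, 79, 80, 82, 83, 85, 86, 88, 89, 92, 94, 95, 97, 98, 100, 101, 103, 106, 107, 109, 110, 112, 113, 115, 116}
Number of generators = φ(117) = 72

Generators of ℤ_117 = {1, 2, 4, 5, 7, 8, 10, 11, 14, 16, 17, 19, 20, 22, 23, 25, 28, 29, 31, 32, 34, 35, 37, 38, 40, 41, 43, 44, 46, 47, 49, 50, 53, 55, 56, 58, 59, 61, 62, 64, 67, 68, 70, 71, 73, 74, 76, 77, 79, 80, 82, 83, 85, 86, 88, 89, 92, 94, 95, 97, 98, 100, 101, 103, 106, 107, 109, 110, 112, 113, 115, 116}


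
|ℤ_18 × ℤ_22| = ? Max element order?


|ℤ_18 × ℤ_22| = 18 × 22 = 396
Max element order = lcm(18,22) = 198
Cyclic? No (gcd=2)

|ℤ_18×ℤ_22| = 396, max element order = 198


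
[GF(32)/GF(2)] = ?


GF(32) = GF(2^5), so the extension degree is 5

[GF(32)/GF(2)] = 5


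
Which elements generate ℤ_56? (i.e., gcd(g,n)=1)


g generates ℤ_n iff gcd(g,n) = 1
Prime factors of 56: 2, 7
Generators are g ∈ {1,...,55} not divisible by any of these primes.
Generators: {1, 3, 5, 9, 11, 13, 15, 17, 19, 23, 25, 27, 29, 31, 33, 37, 39, 41, 43, 45, 47, 51, 53, 55}
Number of generators = φ(56) = 24

Generators of ℤ_56 = {1, 3, 5, 9, 11, 13, 15, 17, 19, 23, 25, 27, 29, 31, 33, 37, 39, 41, 43, 45, 47, 51, 53, 55}


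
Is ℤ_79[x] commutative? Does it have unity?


ℤ_79 is a field (n prime), so ℤ_79[x] is a commutative integral domain with unity
Commutative: Yes
Integral domain: Yes
Has unity: Yes

ℤ_79[x]: Commutative=Yes, Unity=Yes


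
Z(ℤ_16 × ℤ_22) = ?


Z(G) = {g ∈ G | gx = xg for all x ∈ G}
Direct product of abelian groups is abelian, so Z(G) = G

Z(ℤ_16 × ℤ_22) = ℤ_16 × ℤ_22


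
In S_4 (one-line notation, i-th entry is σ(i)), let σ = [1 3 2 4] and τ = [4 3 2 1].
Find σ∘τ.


σ∘τ: apply τ first, then σ
1 →τ 4 →σ 4
2 →τ 3 →σ 2
3 →τ 2 →σ 3
4 →τ 1 →σ 1

σ∘τ = [4 2 3 1]


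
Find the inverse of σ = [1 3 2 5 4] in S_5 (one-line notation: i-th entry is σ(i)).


To find σ⁻¹, swap domain and range:
σ(1) = 1 → σ⁻¹(1) = 1
σ(2) = 3 → σ⁻¹(3) = 2
σ(3) = 2 → σ⁻¹(2) = 3
σ(4) = 5 → σ⁻¹(5) = 4
σ(5) = 4 → σ⁻¹(4) = 5

σ⁻¹ = [1 3 2 5 4]


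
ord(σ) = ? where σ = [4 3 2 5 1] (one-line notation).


Cycle decomposition: (1 4 5) (2 3)
Cycle lengths: 3, 2
Order = lcm(3, 2) = 6

ord(σ) = 6


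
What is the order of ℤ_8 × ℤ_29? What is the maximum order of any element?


|ℤ_8 × ℤ_29| = 8 × 29 = 232
Max element order = lcm(8,29) = 232
Cyclic? Yes (gcd=1)

|ℤ_8×ℤ_29| = 232, max element order = 232


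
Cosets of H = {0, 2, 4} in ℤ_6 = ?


H = {0, 2, 4}, |H| = 3
Number of cosets = |G|/|H| = 6/3 = 2
0 + H = {0, 2, 4}
1 + H = {1, 3, 5}

Cosets: 0+H={0,2,4}; 1+H={1,3,5}


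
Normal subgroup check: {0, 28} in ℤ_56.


H = {0, 28} in ℤ_56
ℤ_56 is abelian; every subgroup of an abelian group is normal

Yes, normal subgroup


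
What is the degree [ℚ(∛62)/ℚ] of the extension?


∛62 has minimal polynomial x³ - 62 (irreducible over ℚ since 62 is not a perfect cube)

[ℚ(∛62)/ℚ] = 3


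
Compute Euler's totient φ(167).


Factor n: 167 = 167
φ(n) = n · ∏(1 - 1/p) over distinct primes p | n
φ(167) = 167 · (1 - 1/167) = 166

φ(167) = 166


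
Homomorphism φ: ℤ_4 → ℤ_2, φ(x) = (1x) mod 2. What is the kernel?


Kernel = preimage of identity
ker(φ) = {x ∈ ℤ_4 : 1x ≡ 0 (mod 2)}. Since 2 | 4, φ is well-defined. The kernel is the cyclic subgroup ⟨2⟩ of ℤ_4 (order 2), i.e. {0, 2}

ker(φ) = {0, 2}


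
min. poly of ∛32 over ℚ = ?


∛32 satisfies x³ - 32 = 0, irreducible over ℚ (no rational root; 32 is not a perfect cube)

Minimal polynomial: x³ - 32


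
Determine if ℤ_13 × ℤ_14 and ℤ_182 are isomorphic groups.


Comparing ℤ_13 × ℤ_14 and ℤ_182:
gcd(13,14) = 1, so ℤ_13 × ℤ_14 ≅ ℤ_182 (CRT)

Yes, ℤ_13 × ℤ_14 ≅ ℤ_182


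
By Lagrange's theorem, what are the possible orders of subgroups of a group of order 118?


Lagrange's theorem: |H| divides |G|
|G| = 118
Divisors of 118: 1, 2, 59, 118

Possible subgroup orders: {1, 2, 59, 118}


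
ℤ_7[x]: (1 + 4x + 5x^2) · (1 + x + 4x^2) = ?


Expand and collect like terms; reduce coefficients mod 7:
x^0: 1·1 = 1 ≡ 1 (mod 7)
x^1: 1·1 + 4·1 = 5 ≡ 5 (mod 7)
x^2: 1·4 + 4·1 + 5·1 = 13 ≡ 6 (mod 7)
x^3: 4·4 + 5·1 = 21 ≡ 0 (mod 7)
x^4: 5·4 = 20 ≡ 6 (mod 7)
Result: 1 + 5x + 6x^2 + 6x^4

f · g = 1 + 5x + 6x^2 + 6x^4


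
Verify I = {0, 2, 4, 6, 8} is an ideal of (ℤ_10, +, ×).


Check ideal conditions for I = {0, 2, 4, 6, 8} in ℤ_10:
(1) I is an additive subgroup? Yes
(2) For r ∈ ℤ_10 and a ∈ I: r·a ∈ I? Yes

Yes, I is an ideal of ℤ_10


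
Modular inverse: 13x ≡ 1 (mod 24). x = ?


Use the extended Euclidean algorithm to write 1 = 13·s + 24·t; then s mod 24 is the inverse.
Euclidean algorithm:
  13 = 0·24 + 13
  24 = 1·13 + 11
  13 = 1·11 + 2
  11 = 5·2 + 1
  2 = 2·1 + 0
gcd(13,24) = 1
Back-substitution gives: 13·(-11) + 24·(6) = 1
So 13⁻¹ ≡ -11 ≡ 13 (mod 24)
Check: 13 × 13 = 169 ≡ 1 (mod 24) ✓

13⁻¹ ≡ 13 (mod 24)


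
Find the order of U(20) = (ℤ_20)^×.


U(n) is the group of units mod n; |U(n)| = φ(n)
|U(20)| = φ(20) = 8

|U(20) = (ℤ_20)^×| = 8


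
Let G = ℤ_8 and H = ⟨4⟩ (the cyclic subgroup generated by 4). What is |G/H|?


|⟨4⟩| = n / gcd(4, 8) = 8 / 4 = 2
H is normal (ℤ_8 is abelian).
|G/H| = |G| / |H| = 8 / 2 = 4

|G/H| = 4


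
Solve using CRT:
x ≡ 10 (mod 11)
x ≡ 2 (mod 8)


m₁ = 11, m₂ = 8, gcd = 1, so CRT applies. M = m₁·m₂ = 88
Let M₁ = M/m₁ = 8, M₂ = M/m₂ = 11
Find y₁ ≡ M₁⁻¹ (mod m₁): 8⁻¹ ≡ 7 (mod 11)
Find y₂ ≡ M₂⁻¹ (mod m₂): 11⁻¹ ≡ 3 (mod 8)
x = a₁·M₁·y₁ + a₂·M₂·y₂ = 10·8·7 + 2·11·3 = 626
Reduce mod 88: x ≡ 10
Check: 10 mod 11 = 10 ✓, 10 mod 8 = 2 ✓

x ≡ 10 (mod 88)


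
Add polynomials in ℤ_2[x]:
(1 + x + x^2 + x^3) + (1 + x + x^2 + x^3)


Add coefficients mod 2:
x^0: 1 + 1 = 0 (mod 2)
x^1: 1 + 1 = 0 (mod 2)
x^2: 1 + 1 = 0 (mod 2)
x^3: 1 + 1 = 0 (mod 2)
Result: 0

f + g = 0


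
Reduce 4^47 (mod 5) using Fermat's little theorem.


Fermat's little theorem: if p is prime and gcd(a,p)=1, then a^(p-1) ≡ 1 (mod p)
p = 5 is prime, gcd(4,5) = 1
Reduce exponent: 47 mod 4 = 3
So 4^47 ≡ 4^3 (mod 5)
4^3 mod 5 = 4

4^47 ≡ 4 (mod 5)


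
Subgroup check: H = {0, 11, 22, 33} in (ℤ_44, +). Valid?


Subgroup test for H = {0, 11, 22, 33} in (ℤ_44, +):
(1) 0 ∈ H? Yes
(2) Closure: for all a,b ∈ H, (a+b) mod 44 ∈ H? Yes
(3) Inverses: for all a ∈ H, -a mod 44 ∈ H? Yes

Yes, H is a subgroup of ℤ_44


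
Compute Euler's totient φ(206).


Factor n: 206 = 2 × 103
φ(n) = n · ∏(1 - 1/p) over distinct primes p | n
φ(206) = 206 · (1 - 1/2) · (1 - 1/103) = 102

φ(206) = 102


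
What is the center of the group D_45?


Z(G) = {g ∈ G | gx = xg for all x ∈ G}
For odd n, Z(D_n) = {e}: no nontrivial rotation commutes with all reflections

Z(D_45) = {e}


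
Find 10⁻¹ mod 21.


Use the extended Euclidean algorithm to write 1 = 10·s + 21·t; then s mod 21 is the inverse.
Euclidean algorithm:
  10 = 0·21 + 10
  21 = 2·10 + 1
  10 = 10·1 + 0
gcd(10,21) = 1
Back-substitution gives: 10·(-2) + 21·(1) = 1
So 10⁻¹ ≡ -2 ≡ 19 (mod 21)
Check: 10 × 19 = 190 ≡ 1 (mod 21) ✓

10⁻¹ ≡ 19 (mod 21)


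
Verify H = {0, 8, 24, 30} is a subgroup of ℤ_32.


Subgroup test for H = {0, 8, 24, 30} in (ℤ_32, +):
(1) 0 ∈ H? Yes
(2) Closure: for all a,b ∈ H, (a+b) mod 32 ∈ H? No  [counterexample: 8 + 8 = 16 ∉ H]
(3) Inverses: for all a ∈ H, -a mod 32 ∈ H? No

No, H is not a subgroup of ℤ_32


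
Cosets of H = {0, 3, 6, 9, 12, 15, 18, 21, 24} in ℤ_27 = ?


H = {0, 3, 6, 9, 12, 15, 18, 21, 24}, |H| = 9
Number of cosets = |G|/|H| = 27/9 = 3
0 + H = {0, 3, 6, 9, 12, 15, 18, 21, 24}
1 + H = {1, 4, 7, 10, 13, 16, 19, 22, 25}
2 + H = {2, 5, 8, 11, 14, 17, 20, 23, 26}

Cosets: 0+H={0,3,6,9,12,15,18,21,24}; 1+H={1,4,7,10,13,16,19,22,25}; 2+H={2,5,8,11,14,17,20,23,26}


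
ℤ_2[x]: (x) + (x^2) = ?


Add coefficients mod 2:
x^0: 0 + 0 = 0 (mod 2)
x^1: 1 + 0 = 1 (mod 2)
x^2: 0 + 1 = 1 (mod 2)
Result: x + x^2

f + g = x + x^2


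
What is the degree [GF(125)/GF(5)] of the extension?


GF(125) = GF(5^3), so the extension degree is 3

[GF(125)/GF(5)] = 3


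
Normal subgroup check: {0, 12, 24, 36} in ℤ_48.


H = {0, 12, 24, 36} in ℤ_48
ℤ_48 is abelian; every subgroup of an abelian group is normal

Yes, normal subgroup


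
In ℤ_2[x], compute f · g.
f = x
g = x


Expand and collect like terms; reduce coefficients mod 2:
x^0: 0·0 = 0 ≡ 0 (mod 2)
x^1: 0·1 + 1·0 = 0 ≡ 0 (mod 2)
x^2: 1·1 = 1 ≡ 1 (mod 2)
Result: x^2

f · g = x^2


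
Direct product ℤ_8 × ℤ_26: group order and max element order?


|ℤ_8 × ℤ_26| = 8 × 26 = 208
Max element order = lcm(8,26) = 104
Cyclic? No (gcd=2)

|ℤ_8×ℤ_26| = 208, max element order = 104


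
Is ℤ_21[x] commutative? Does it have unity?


ℤ_21 has zero divisors (3·7 ≡ 0), and these lift to constant zero divisors in ℤ_21[x]; so not an integral domain
Commutative: Yes
Integral domain: No
Has unity: Yes

ℤ_21[x]: Commutative=Yes, Unity=Yes


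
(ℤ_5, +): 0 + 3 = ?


Operation: addition mod 5
0 + 3 = (a + b) mod 5 with a = 0, b = 3

0 + 3 = 3


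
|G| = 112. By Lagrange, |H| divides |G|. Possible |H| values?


Lagrange's theorem: |H| divides |G|
|G| = 112
Divisors of 112: 1, 2, 4, 7, 8, 14, 16, 28, 56, 112

Possible subgroup orders: {1, 2, 4, 7, 8, 14, 16, 28, 56, 112}


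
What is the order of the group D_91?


|D_n| = 2n (n rotations and n reflections)
|D_91| = 2×91 = 182

|D_91| = 182


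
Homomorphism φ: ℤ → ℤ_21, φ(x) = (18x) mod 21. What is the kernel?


Kernel = preimage of identity
ker(φ) = {x ∈ ℤ : 18x ≡ 0 (mod 21)}. gcd(18,21) = 3, so 18x ≡ 0 (mod 21) ⟺ x ≡ 0 (mod 21/3 = 7). Hence ker(φ) = 7ℤ

ker(φ) = 7ℤ


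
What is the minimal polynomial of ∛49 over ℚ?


∛49 satisfies x³ - 49 = 0, irreducible over ℚ (no rational root; 49 is not a perfect cube)

Minimal polynomial: x³ - 49


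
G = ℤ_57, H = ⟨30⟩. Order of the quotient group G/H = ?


|⟨30⟩| = n / gcd(30, 57) = 57 / 3 = 19
H is normal (ℤ_57 is abelian).
|G/H| = |G| / |H| = 57 / 19 = 3

|G/H| = 3


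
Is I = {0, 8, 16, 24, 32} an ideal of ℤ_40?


Check ideal conditions for I = {0, 8, 16, 24, 32} in ℤ_40:
(1) I is an additive subgroup? Yes
(2) For r ∈ ℤ_40 and a ∈ I: r·a ∈ I? Yes

Yes, I is an ideal of ℤ_40


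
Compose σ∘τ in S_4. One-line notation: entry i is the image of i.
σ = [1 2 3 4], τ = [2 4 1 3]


σ∘τ: apply τ first, then σ
1 →τ 2 →σ 2
2 →τ 4 →σ 4
3 →τ 1 →σ 1
4 →τ 3 →σ 3

σ∘τ = [2 4 1 3]


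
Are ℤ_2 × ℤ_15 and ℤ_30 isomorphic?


Comparing ℤ_2 × ℤ_15 and ℤ_30:
gcd(2,15) = 1, so ℤ_2 × ℤ_15 ≅ ℤ_30 (CRT)

Yes, ℤ_2 × ℤ_15 ≅ ℤ_30


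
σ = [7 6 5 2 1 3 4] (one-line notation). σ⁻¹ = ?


To find σ⁻¹, swap domain and range:
σ(1) = 7 → σ⁻¹(7) = 1
σ(2) = 6 → σ⁻¹(6) = 2
σ(3) = 5 → σ⁻¹(5) = 3
σ(4) = 2 → σ⁻¹(2) = 4
σ(5) = 1 → σ⁻¹(1) = 5
σ(6) = 3 → σ⁻¹(3) = 6
σ(7) = 4 → σ⁻¹(4) = 7

σ⁻¹ = [5 4 6 7 3 2 1]


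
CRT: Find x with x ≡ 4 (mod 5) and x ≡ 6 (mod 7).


m₁ = 5, m₂ = 7, gcd = 1, so CRT applies. M = m₁·m₂ = 35
Let M₁ = M/m₁ = 7, M₂ = M/m₂ = 5
Find y₁ ≡ M₁⁻¹ (mod m₁): 7⁻¹ ≡ 3 (mod 5)
Find y₂ ≡ M₂⁻¹ (mod m₂): 5⁻¹ ≡ 3 (mod 7)
x = a₁·M₁·y₁ + a₂·M₂·y₂ = 4·7·3 + 6·5·3 = 174
Reduce mod 35: x ≡ 34
Check: 34 mod 5 = 4 ✓, 34 mod 7 = 6 ✓

x ≡ 34 (mod 35)


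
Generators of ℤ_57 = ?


g generates ℤ_n iff gcd(g,n) = 1
Prime factors of 57: 3, 19
Generators are g ∈ {1,...,56} not divisible by any of these primes.
Generators: {1, 2, 4, 5, 7, 8, 10, 11, 13, 14, 16, 17, 20, 22, 23, 25, 26, 28, 29, 31, 32, 34, 35, 37, 40, 41, 43, 44, 46, 47, 49, 50, 52, 53, 55, 56}
Number of generators = φ(57) = 36

Generators of ℤ_57 = {1, 2, 4, 5, 7, 8, 10, 11, 13, 14, 16, 17, 20, 22, 23, 25, 26, 28, 29, 31, 32, 34, 35, 37, 40, 41, 43, 44, 46, 47, 49, 50, 52, 53, 55, 56}


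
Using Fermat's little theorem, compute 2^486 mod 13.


Fermat's little theorem: if p is prime and gcd(a,p)=1, then a^(p-1) ≡ 1 (mod p)
p = 13 is prime, gcd(2,13) = 1
Reduce exponent: 486 mod 12 = 6
So 2^486 ≡ 2^6 (mod 13)
2^6 mod 13 = 12

2^486 ≡ 12 (mod 13)


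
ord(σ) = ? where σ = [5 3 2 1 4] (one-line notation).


Cycle decomposition: (1 5 4) (2 3)
Cycle lengths: 3, 2
Order = lcm(3, 2) = 6

ord(σ) = 6


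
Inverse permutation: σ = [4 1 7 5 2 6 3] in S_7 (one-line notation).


To find σ⁻¹, swap domain and range:
σ(1) = 4 → σ⁻¹(4) = 1
σ(2) = 1 → σ⁻¹(1) = 2
σ(3) = 7 → σ⁻¹(7) = 3
σ(4) = 5 → σ⁻¹(5) = 4
σ(5) = 2 → σ⁻¹(2) = 5
σ(6) = 6 → σ⁻¹(6) = 6
σ(7) = 3 → σ⁻¹(3) = 7

σ⁻¹ = [2 5 7 1 4 6 3]


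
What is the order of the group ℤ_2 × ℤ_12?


|A × B| = |A| · |B|
|ℤ_2 × ℤ_12| = 2 × 12 = 24

|ℤ_2 × ℤ_12| = 24


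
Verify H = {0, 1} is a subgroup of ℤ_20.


Subgroup test for H = {0, 1} in (ℤ_20, +):
(1) 0 ∈ H? Yes
(2) Closure: for all a,b ∈ H, (a+b) mod 20 ∈ H? No  [counterexample: 1 + 1 = 2 ∉ H]
(3) Inverses: for all a ∈ H, -a mod 20 ∈ H? No

No, H is not a subgroup of ℤ_20


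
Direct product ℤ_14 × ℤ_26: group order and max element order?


|ℤ_14 × ℤ_26| = 14 × 26 = 364
Max element order = lcm(14,26) = 182
Cyclic? No (gcd=2)

|ℤ_14×ℤ_26| = 364, max element order = 182


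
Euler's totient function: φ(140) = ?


Factor n: 140 = 2^2 × 5 × 7
φ(n) = n · ∏(1 - 1/p) over distinct primes p | n
φ(140) = 140 · (1 - 1/2) · (1 - 1/5) · (1 - 1/7) = 48

φ(140) = 48


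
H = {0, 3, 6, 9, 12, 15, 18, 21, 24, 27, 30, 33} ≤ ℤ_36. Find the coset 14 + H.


14 + H = {14 + h (mod 36) : h ∈ H}
14+0=14, 14+3=17, 14+6=20, 14+9=23, 14+12=26, 14+15=29, 14+18=32, 14+21=35, 14+24=2, 14+27=5, 14+30=8, 14+33=11
14 + H = {2, 5, 8, 11, 14, 17, 20, 23, 26, 29, 32, 35} = 2 + H

14 + H = {2, 5, 8, 11, 14, 17, 20, 23, 26, 29, 32, 35}


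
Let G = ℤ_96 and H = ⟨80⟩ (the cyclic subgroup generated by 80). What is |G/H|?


|⟨80⟩| = n / gcd(80, 96) = 96 / 16 = 6
H is normal (ℤ_96 is abelian).
|G/H| = |G| / |H| = 96 / 6 = 16

|G/H| = 16


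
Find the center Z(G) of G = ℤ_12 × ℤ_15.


Z(G) = {g ∈ G | gx = xg for all x ∈ G}
Direct product of abelian groups is abelian, so Z(G) = G

Z(ℤ_12 × ℤ_15) = ℤ_12 × ℤ_15


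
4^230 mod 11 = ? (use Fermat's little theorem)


Fermat's little theorem: if p is prime and gcd(a,p)=1, then a^(p-1) ≡ 1 (mod p)
p = 11 is prime, gcd(4,11) = 1
Reduce exponent: 230 mod 10 = 0
So 4^230 ≡ 4^0 (mod 11)
4^0 = 1

4^230 ≡ 1 (mod 11)


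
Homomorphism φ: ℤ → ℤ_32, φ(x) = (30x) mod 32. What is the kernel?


Kernel = preimage of identity
ker(φ) = {x ∈ ℤ : 30x ≡ 0 (mod 32)}. gcd(30,32) = 2, so 30x ≡ 0 (mod 32) ⟺ x ≡ 0 (mod 32/2 = 16). Hence ker(φ) = 16ℤ

ker(φ) = 16ℤ


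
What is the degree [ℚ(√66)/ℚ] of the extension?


√66 has minimal polynomial x² - 66 (irreducible over ℚ since 66 is squarefree)

[ℚ(√66)/ℚ] = 2


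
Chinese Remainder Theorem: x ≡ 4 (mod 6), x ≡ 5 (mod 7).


m₁ = 6, m₂ = 7, gcd = 1, so CRT applies. M = m₁·m₂ = 42
Let M₁ = M/m₁ = 7, M₂ = M/m₂ = 6
Find y₁ ≡ M₁⁻¹ (mod m₁): 7⁻¹ ≡ 1 (mod 6)
Find y₂ ≡ M₂⁻¹ (mod m₂): 6⁻¹ ≡ 6 (mod 7)
x = a₁·M₁·y₁ + a₂·M₂·y₂ = 4·7·1 + 5·6·6 = 208
Reduce mod 42: x ≡ 40
Check: 40 mod 6 = 4 ✓, 40 mod 7 = 5 ✓

x ≡ 40 (mod 42)


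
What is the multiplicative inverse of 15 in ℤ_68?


Use the extended Euclidean algorithm to write 1 = 15·s + 68·t; then s mod 68 is the inverse.
Euclidean algorithm:
  15 = 0·68 + 15
  68 = 4·15 + 8
  15 = 1·8 + 7
  8 = 1·7 + 1
  7 = 7·1 + 0
gcd(15,68) = 1
Back-substitution gives: 15·(-9) + 68·(2) = 1
So 15⁻¹ ≡ -9 ≡ 59 (mod 68)
Check: 15 × 59 = 885 ≡ 1 (mod 68) ✓

15⁻¹ ≡ 59 (mod 68)


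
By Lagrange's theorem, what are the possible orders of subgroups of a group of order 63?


Lagrange's theorem: |H| divides |G|
|G| = 63
Divisors of 63: 1, 3, 7, 9, 21, 63

Possible subgroup orders: {1, 3, 7, 9, 21, 63}


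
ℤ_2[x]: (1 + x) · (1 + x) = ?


Expand and collect like terms; reduce coefficients mod 2:
x^0: 1·1 = 1 ≡ 1 (mod 2)
x^1: 1·1 + 1·1 = 2 ≡ 0 (mod 2)
x^2: 1·1 = 1 ≡ 1 (mod 2)
Result: 1 + x^2

f · g = 1 + x^2


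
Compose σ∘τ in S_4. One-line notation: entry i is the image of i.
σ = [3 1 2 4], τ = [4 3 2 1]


σ∘τ: apply τ first, then σ
1 →τ 4 →σ 4
2 →τ 3 →σ 2
3 →τ 2 →σ 1
4 →τ 1 →σ 3

σ∘τ = [4 2 1 3]


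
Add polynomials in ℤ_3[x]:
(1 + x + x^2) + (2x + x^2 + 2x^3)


Add coefficients mod 3:
x^0: 1 + 0 = 1 (mod 3)
x^1: 1 + 2 = 0 (mod 3)
x^2: 1 + 1 = 2 (mod 3)
x^3: 0 + 2 = 2 (mod 3)
Result: 1 + 2x^2 + 2x^3

f + g = 1 + 2x^2 + 2x^3


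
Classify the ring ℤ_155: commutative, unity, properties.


ℤ_155 is a commutative ring with unity 1; 155 = 5×31 is composite, so 5·31 ≡ 0 gives zero divisors (not an integral domain)
Commutative: Yes
Integral domain: No
Has unity: Yes

ℤ_155: Commutative=Yes, Unity=Yes


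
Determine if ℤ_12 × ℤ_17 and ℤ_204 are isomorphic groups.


Comparing ℤ_12 × ℤ_17 and ℤ_204:
gcd(12,17) = 1, so ℤ_12 × ℤ_17 ≅ ℤ_204 (CRT)

Yes, ℤ_12 × ℤ_17 ≅ ℤ_204


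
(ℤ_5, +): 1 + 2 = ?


Operation: addition mod 5
1 + 2 = (a + b) mod 5 with a = 1, b = 2

1 + 2 = 3


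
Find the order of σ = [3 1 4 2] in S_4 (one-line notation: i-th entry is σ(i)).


Cycle decomposition: (1 3 4 2)
Cycle lengths: 4
Order = lcm(4) = 4

ord(σ) = 4


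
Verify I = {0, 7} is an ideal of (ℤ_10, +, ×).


Check ideal conditions for I = {0, 7} in ℤ_10:
(1) I is an additive subgroup? No
(2) For r ∈ ℤ_10 and a ∈ I: r·a ∈ I? No  [counterexample: r=2, a=7, r·a mod 10 = 4 ∉ I]

No, I is not an ideal of ℤ_10


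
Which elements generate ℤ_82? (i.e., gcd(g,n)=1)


g generates ℤ_n iff gcd(g,n) = 1
Prime factors of 82: 2, 41
Generators are g ∈ {1,...,81} not divisible by any of these primes.
Generators: {1, 3, 5, 7, 9, 11, 13, 15, 17, 19, 21, 23, 25, 27, 29, 31, 33, 35, 37, 39, 43, 45, 47, 49, 51, 53, 55, 57, 59, 61, 63, 65, 67, 69, 71, 73, 75, 77, 79, 81}
Number of generators = φ(82) = 40

Generators of ℤ_82 = {1, 3, 5, 7, 9, 11, 13, 15, 17, 19, 21, 23, 25, 27, 29, 31, 33, 35, 37, 39, 43, 45, 47, 49, 51, 53, 55, 57, 59, 61, 63, 65, 67, 69, 71, 73, 75, 77, 79, 81}


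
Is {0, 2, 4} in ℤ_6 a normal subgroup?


H = {0, 2, 4} in ℤ_6
ℤ_6 is abelian; every subgroup of an abelian group is normal

Yes, normal subgroup


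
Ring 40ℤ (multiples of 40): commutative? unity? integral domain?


40ℤ is a commutative ring under +,× but has no multiplicative identity (1 ∉ 40ℤ); it has no zero divisors, but without unity it is not an integral domain
Commutative: Yes
Integral domain: No
Has unity: No

40ℤ (multiples of 40): Commutative=Yes, Unity=No


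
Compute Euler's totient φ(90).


Factor n: 90 = 2 × 3^2 × 5
φ(n) = n · ∏(1 - 1/p) over distinct primes p | n
φ(90) = 90 · (1 - 1/2) · (1 - 1/3) · (1 - 1/5) = 24

φ(90) = 24


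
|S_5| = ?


|S_n| = n! (number of permutations of n symbols)
|S_5| = 5! = 120

|S_5| = 120


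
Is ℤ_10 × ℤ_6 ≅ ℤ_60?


Comparing ℤ_10 × ℤ_6 and ℤ_60:
gcd(10,6) = 2 ≠ 1. Max element order in ℤ_10×ℤ_6 is lcm(10,6) = 30 < 60, so it has no element of order 60

No, ℤ_10 × ℤ_6 ≇ ℤ_60


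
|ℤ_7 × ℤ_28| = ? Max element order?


|ℤ_7 × ℤ_28| = 7 × 28 = 196
Max element order = lcm(7,28) = 28
Cyclic? No (gcd=7)

|ℤ_7×ℤ_28| = 196, max element order = 28


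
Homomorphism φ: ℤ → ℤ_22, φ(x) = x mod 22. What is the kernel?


Kernel = preimage of identity
ker(φ) = {x ∈ ℤ : x ≡ 0 (mod 22)} = 22ℤ = {0, ±22, ±44, ...}

ker(φ) = 22ℤ


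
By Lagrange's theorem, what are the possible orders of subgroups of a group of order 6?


Lagrange's theorem: |H| divides |G|
|G| = 6
Divisors of 6: 1, 2, 3, 6

Possible subgroup orders: {1, 2, 3, 6}


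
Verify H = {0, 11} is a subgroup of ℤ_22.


Subgroup test for H = {0, 11} in (ℤ_22, +):
(1) 0 ∈ H? Yes
(2) Closure: for all a,b ∈ H, (a+b) mod 22 ∈ H? Yes
(3) Inverses: for all a ∈ H, -a mod 22 ∈ H? Yes

Yes, H is a subgroup of ℤ_22


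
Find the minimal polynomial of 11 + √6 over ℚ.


Let α = 11 + √6. Then α - 11 = √6, so (α - 11)² = 6, giving α² - 22α + 115 = 0. Degree 2 and α ∉ ℚ, so this is the minimal polynomial.

Minimal polynomial: x² - 22x + 115


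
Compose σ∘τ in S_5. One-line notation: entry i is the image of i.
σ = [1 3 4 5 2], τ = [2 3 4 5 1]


σ∘τ: apply τ first, then σ
1 →τ 2 →σ 3
2 →τ 3 →σ 4
3 →τ 4 →σ 5
4 →τ 5 →σ 2
5 →τ 1 →σ 1

σ∘τ = [3 4 5 2 1]


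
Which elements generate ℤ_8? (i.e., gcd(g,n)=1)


g generates ℤ_n iff gcd(g,n) = 1
Checking each g ∈ {1,...,7}:
gcd(1,8) = 1
gcd(2,8) = 2
gcd(3,8) = 1
gcd(4,8) = 4
gcd(5,8) = 1
gcd(6,8) = 2
gcd(7,8) = 1
Generators: {1, 3, 5, 7}
Number of generators = φ(8) = 4

Generators of ℤ_8 = {1, 3, 5, 7}


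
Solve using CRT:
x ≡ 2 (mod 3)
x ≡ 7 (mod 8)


m₁ = 3, m₂ = 8, gcd = 1, so CRT applies. M = m₁·m₂ = 24
Let M₁ = M/m₁ = 8, M₂ = M/m₂ = 3
Find y₁ ≡ M₁⁻¹ (mod m₁): 8⁻¹ ≡ 2 (mod 3)
Find y₂ ≡ M₂⁻¹ (mod m₂): 3⁻¹ ≡ 3 (mod 8)
x = a₁·M₁·y₁ + a₂·M₂·y₂ = 2·8·2 + 7·3·3 = 95
Reduce mod 24: x ≡ 23
Check: 23 mod 3 = 2 ✓, 23 mod 8 = 7 ✓

x ≡ 23 (mod 24)


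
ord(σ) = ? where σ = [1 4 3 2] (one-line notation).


Cycle decomposition: (2 4)
Cycle lengths: 2
Order = lcm(2) = 2

ord(σ) = 2


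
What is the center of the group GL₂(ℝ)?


Z(G) = {g ∈ G | gx = xg for all x ∈ G}
Only scalar multiples of the identity commute with all invertible matrices

Z(GL₂(ℝ)) = {aI : a ∈ ℝ, a ≠ 0}


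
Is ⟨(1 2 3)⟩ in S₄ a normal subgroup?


H = ⟨(1 2 3)⟩ in S₄
(1 4)(1 2 3)(1 4)⁻¹ = (4 2 3) ∉ ⟨(1 2 3)⟩

No, not a normal subgroup


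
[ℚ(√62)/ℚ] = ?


√62 has minimal polynomial x² - 62 (irreducible over ℚ since 62 is squarefree)

[ℚ(√62)/ℚ] = 2


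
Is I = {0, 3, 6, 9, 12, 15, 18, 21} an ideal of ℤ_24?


Check ideal conditions for I = {0, 3, 6, 9, 12, 15, 18, 21} in ℤ_24:
(1) I is an additive subgroup? Yes
(2) For r ∈ ℤ_24 and a ∈ I: r·a ∈ I? Yes

Yes, I is an ideal of ℤ_24


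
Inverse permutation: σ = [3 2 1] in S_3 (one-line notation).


To find σ⁻¹, swap domain and range:
σ(1) = 3 → σ⁻¹(3) = 1
σ(2) = 2 → σ⁻¹(2) = 2
σ(3) = 1 → σ⁻¹(1) = 3

σ⁻¹ = [3 2 1]


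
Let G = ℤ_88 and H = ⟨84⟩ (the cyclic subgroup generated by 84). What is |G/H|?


|⟨84⟩| = n / gcd(84, 88) = 88 / 4 = 22
H is normal (ℤ_88 is abelian).
|G/H| = |G| / |H| = 88 / 22 = 4

|G/H| = 4


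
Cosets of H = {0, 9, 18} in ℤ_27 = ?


H = {0, 9, 18}, |H| = 3
Number of cosets = |G|/|H| = 27/3 = 9
0 + H = {0, 9, 18}
1 + H = {1, 10, 19}
2 + H = {2, 11, 20}
3 + H = {3, 12, 21}
4 + H = {4, 13, 22}
5 + H = {5, 14, 23}
6 + H = {6, 15, 24}
7 + H = {7, 16, 25}
8 + H = {8, 17, 26}

Cosets: 0+H={0,9,18}; 1+H={1,10,19}; 2+H={2,11,20}; 3+H={3,12,21}; 4+H={4,13,22}; 5+H={5,14,23}; 6+H={6,15,24}; 7+H={7,16,25}; 8+H={8,17,26}


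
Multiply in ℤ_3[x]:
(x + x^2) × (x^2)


Expand and collect like terms; reduce coefficients mod 3:
x^0: 0·0 = 0 ≡ 0 (mod 3)
x^1: 0·0 + 1·0 = 0 ≡ 0 (mod 3)
x^2: 0·1 + 1·0 + 1·0 = 0 ≡ 0 (mod 3)
x^3: 1·1 + 1·0 = 1 ≡ 1 (mod 3)
x^4: 1·1 = 1 ≡ 1 (mod 3)
Result: x^3 + x^4

f · g = x^3 + x^4


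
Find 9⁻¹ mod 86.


Use the extended Euclidean algorithm to write 1 = 9·s + 86·t; then s mod 86 is the inverse.
Euclidean algorithm:
  9 = 0·86 + 9
  86 = 9·9 + 5
  9 = 1·5 + 4
  5 = 1·4 + 1
  4 = 4·1 + 0
gcd(9,86) = 1
Back-substitution gives: 9·(-19) + 86·(2) = 1
So 9⁻¹ ≡ -19 ≡ 67 (mod 86)
Check: 9 × 67 = 603 ≡ 1 (mod 86) ✓

9⁻¹ ≡ 67 (mod 86)


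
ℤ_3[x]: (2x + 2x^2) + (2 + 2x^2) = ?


Add coefficients mod 3:
x^0: 0 + 2 = 2 (mod 3)
x^1: 2 + 0 = 2 (mod 3)
x^2: 2 + 2 = 1 (mod 3)
Result: 2 + 2x + x^2

f + g = 2 + 2x + x^2


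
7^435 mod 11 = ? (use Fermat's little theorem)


Fermat's little theorem: if p is prime and gcd(a,p)=1, then a^(p-1) ≡ 1 (mod p)
p = 11 is prime, gcd(7,11) = 1
Reduce exponent: 435 mod 10 = 5
So 7^435 ≡ 7^5 (mod 11)
7^5 mod 11 = 10

7^435 ≡ 10 (mod 11)


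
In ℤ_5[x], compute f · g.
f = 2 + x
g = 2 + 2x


Expand and collect like terms; reduce coefficients mod 5:
x^0: 2·2 = 4 ≡ 4 (mod 5)
x^1: 2·2 + 1·2 = 6 ≡ 1 (mod 5)
x^2: 1·2 = 2 ≡ 2 (mod 5)
Result: 4 + x + 2x^2

f · g = 4 + x + 2x^2


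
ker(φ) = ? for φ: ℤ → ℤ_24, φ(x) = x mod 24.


Kernel = preimage of identity
ker(φ) = {x ∈ ℤ : x ≡ 0 (mod 24)} = 24ℤ = {0, ±24, ±48, ...}

ker(φ) = 24ℤ


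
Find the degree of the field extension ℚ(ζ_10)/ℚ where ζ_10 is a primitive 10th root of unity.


[ℚ(ζ_n):ℚ] = deg Φ_n(x) = φ(n). Here φ(10) = 4

[ℚ(ζ_10)/ℚ where ζ_10 is a primitive 10th root of unity] = 4


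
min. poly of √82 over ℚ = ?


√82 satisfies x² - 82 = 0, irreducible over ℚ since 82 is squarefree

Minimal polynomial: x² - 82


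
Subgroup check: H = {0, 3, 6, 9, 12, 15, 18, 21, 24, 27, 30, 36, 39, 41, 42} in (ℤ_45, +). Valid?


Subgroup test for H = {0, 3, 6, 9, 12, 15, 18, 21, 24, 27, 30, 36, 39, 41, 42} in (ℤ_45, +):
(1) 0 ∈ H? Yes
(2) Closure: for all a,b ∈ H, (a+b) mod 45 ∈ H? No  [counterexample: 3 + 30 = 33 ∉ H]
(3) Inverses: for all a ∈ H, -a mod 45 ∈ H? No

No, H is not a subgroup of ℤ_45


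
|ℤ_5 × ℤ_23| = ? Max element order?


|ℤ_5 × ℤ_23| = 5 × 23 = 115
Max element order = lcm(5,23) = 115
Cyclic? Yes (gcd=1)

|ℤ_5×ℤ_23| = 115, max element order = 115


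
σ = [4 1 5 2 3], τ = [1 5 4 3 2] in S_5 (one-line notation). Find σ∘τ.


σ∘τ: apply τ first, then σ
1 →τ 1 →σ 4
2 →τ 5 →σ 3
3 →τ 4 →σ 2
4 →τ 3 →σ 5
5 →τ 2 →σ 1

σ∘τ = [4 3 2 5 1]


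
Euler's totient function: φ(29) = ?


φ(n) = count of k ∈ {1,...,n} with gcd(k,n)=1
Coprimes to 29: {1, 2, 3, 4, 5, 6, 7, 8, 9, 10, 11, 12, 13, 14, 15, 16, 17, 18, 19, 20, 21, 22, 23, 24, 25, 26, 27, 28}
Count: 28

φ(29) = 28


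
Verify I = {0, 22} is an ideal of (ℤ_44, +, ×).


Check ideal conditions for I = {0, 22} in ℤ_44:
(1) I is an additive subgroup? Yes
(2) For r ∈ ℤ_44 and a ∈ I: r·a ∈ I? Yes

Yes, I is an ideal of ℤ_44


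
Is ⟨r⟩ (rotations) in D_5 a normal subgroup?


H = ⟨r⟩ (rotations) in D_5
The rotation subgroup ⟨r⟩ has index 2 in D_5, so it is normal

Yes, normal subgroup


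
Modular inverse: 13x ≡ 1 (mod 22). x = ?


Use the extended Euclidean algorithm to write 1 = 13·s + 22·t; then s mod 22 is the inverse.
Euclidean algorithm:
  13 = 0·22 + 13
  22 = 1·13 + 9
  13 = 1·9 + 4
  9 = 2·4 + 1
  4 = 4·1 + 0
gcd(13,22) = 1
Back-substitution gives: 13·(-5) + 22·(3) = 1
So 13⁻¹ ≡ -5 ≡ 17 (mod 22)
Check: 13 × 17 = 221 ≡ 1 (mod 22) ✓

13⁻¹ ≡ 17 (mod 22)


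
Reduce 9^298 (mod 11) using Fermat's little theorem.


Fermat's little theorem: if p is prime and gcd(a,p)=1, then a^(p-1) ≡ 1 (mod p)
p = 11 is prime, gcd(9,11) = 1
Reduce exponent: 298 mod 10 = 8
So 9^298 ≡ 9^8 (mod 11)
9^8 mod 11 = 3

9^298 ≡ 3 (mod 11)


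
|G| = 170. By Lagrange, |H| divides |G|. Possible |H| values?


Lagrange's theorem: |H| divides |G|
|G| = 170
Divisors of 170: 1, 2, 5, 10, 17, 34, 85, 170

Possible subgroup orders: {1, 2, 5, 10, 17, 34, 85, 170}


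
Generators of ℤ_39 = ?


g generates ℤ_n iff gcd(g,n) = 1
Prime factors of 39: 3, 13
Generators are g ∈ {1,...,38} not divisible by any of these primes.
Generators: {1, 2, 4, 5, 7, 8, 10, 11, 14, 16, 17, 19, 20, 22, 23, 25, 28, 29, 31, 32, 34, 35, 37, 38}
Number of generators = φ(39) = 24

Generators of ℤ_39 = {1, 2, 4, 5, 7, 8, 10, 11, 14, 16, 17, 19, 20, 22, 23, 25, 28, 29, 31, 32, 34, 35, 37, 38}


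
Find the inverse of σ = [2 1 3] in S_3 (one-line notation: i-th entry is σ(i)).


To find σ⁻¹, swap domain and range:
σ(1) = 2 → σ⁻¹(2) = 1
σ(2) = 1 → σ⁻¹(1) = 2
σ(3) = 3 → σ⁻¹(3) = 3

σ⁻¹ = [2 1 3]


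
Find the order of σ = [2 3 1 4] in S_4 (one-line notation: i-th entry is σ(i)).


Cycle decomposition: (1 2 3)
Cycle lengths: 3
Order = lcm(3) = 3

ord(σ) = 3


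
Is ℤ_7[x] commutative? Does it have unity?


ℤ_7 is a field (n prime), so ℤ_7[x] is a commutative integral domain with unity
Commutative: Yes
Integral domain: Yes
Has unity: Yes

ℤ_7[x]: Commutative=Yes, Unity=Yes


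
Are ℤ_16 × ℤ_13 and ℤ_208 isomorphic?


Comparing ℤ_16 × ℤ_13 and ℤ_208:
gcd(16,13) = 1, so ℤ_16 × ℤ_13 ≅ ℤ_208 (CRT)

Yes, ℤ_16 × ℤ_13 ≅ ℤ_208


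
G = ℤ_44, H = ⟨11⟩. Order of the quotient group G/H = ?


|⟨11⟩| = n / gcd(11, 44) = 44 / 11 = 4
H is normal (ℤ_44 is abelian).
|G/H| = |G| / |H| = 44 / 4 = 11

|G/H| = 11


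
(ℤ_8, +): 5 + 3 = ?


Operation: addition mod 8
5 + 3 = (a + b) mod 8 with a = 5, b = 3

5 + 3 = 0


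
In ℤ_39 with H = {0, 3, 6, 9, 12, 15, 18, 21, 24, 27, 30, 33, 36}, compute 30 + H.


30 + H = {30 + h (mod 39) : h ∈ H}
30+0=30, 30+3=33, 30+6=36, 30+9=0, 30+12=3, 30+15=6, 30+18=9, 30+21=12, 30+24=15, 30+27=18, 30+30=21, 30+33=24, 30+36=27
30 + H = {0, 3, 6, 9, 12, 15, 18, 21, 24, 27, 30, 33, 36} = 0 + H

30 + H = {0, 3, 6, 9, 12, 15, 18, 21, 24, 27, 30, 33, 36}


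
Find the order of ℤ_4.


ℤ_n has n elements.

|ℤ_4| = 4


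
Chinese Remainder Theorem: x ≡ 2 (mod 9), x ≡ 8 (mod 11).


m₁ = 9, m₂ = 11, gcd = 1, so CRT applies. M = m₁·m₂ = 99
Let M₁ = M/m₁ = 11, M₂ = M/m₂ = 9
Find y₁ ≡ M₁⁻¹ (mod m₁): 11⁻¹ ≡ 5 (mod 9)
Find y₂ ≡ M₂⁻¹ (mod m₂): 9⁻¹ ≡ 5 (mod 11)
x = a₁·M₁·y₁ + a₂·M₂·y₂ = 2·11·5 + 8·9·5 = 470
Reduce mod 99: x ≡ 74
Check: 74 mod 9 = 2 ✓, 74 mod 11 = 8 ✓

x ≡ 74 (mod 99)


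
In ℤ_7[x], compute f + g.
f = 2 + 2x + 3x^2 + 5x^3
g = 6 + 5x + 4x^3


Add coefficients mod 7:
x^0: 2 + 6 = 1 (mod 7)
x^1: 2 + 5 = 0 (mod 7)
x^2: 3 + 0 = 3 (mod 7)
x^3: 5 + 4 = 2 (mod 7)
Result: 1 + 3x^2 + 2x^3

f + g = 1 + 3x^2 + 2x^3
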